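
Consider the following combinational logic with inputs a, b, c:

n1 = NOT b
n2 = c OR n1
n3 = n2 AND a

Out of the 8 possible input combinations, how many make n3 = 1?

3

n3 = n2 AND a must be 1, so both n2 = 1 and a = 1.
Satisfying assignments:
  a=1, b=0, c=0
  a=1, b=0, c=1
  a=1, b=1, c=1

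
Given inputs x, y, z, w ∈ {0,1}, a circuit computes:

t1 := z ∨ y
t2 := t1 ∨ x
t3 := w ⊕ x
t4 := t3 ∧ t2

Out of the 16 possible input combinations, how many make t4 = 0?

t4 = t3 ∧ t2 must be 0, so at least one of t3, t2 is 0.
Enumerating the 16 input combinations, 9 give t4 = 0 and 7 give t4 = 1.

9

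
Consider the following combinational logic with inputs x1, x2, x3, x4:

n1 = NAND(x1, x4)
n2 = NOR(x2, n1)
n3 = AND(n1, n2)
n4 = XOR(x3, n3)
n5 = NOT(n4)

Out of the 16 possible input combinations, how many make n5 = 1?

8

n5 = NOT(n4) must be 1, so n4 = 0.
n4 = XOR(x3, n3) must be 0, so x3 and n3 are equal.
Enumerating the 16 input combinations, 8 give n5 = 1 and 8 give n5 = 0.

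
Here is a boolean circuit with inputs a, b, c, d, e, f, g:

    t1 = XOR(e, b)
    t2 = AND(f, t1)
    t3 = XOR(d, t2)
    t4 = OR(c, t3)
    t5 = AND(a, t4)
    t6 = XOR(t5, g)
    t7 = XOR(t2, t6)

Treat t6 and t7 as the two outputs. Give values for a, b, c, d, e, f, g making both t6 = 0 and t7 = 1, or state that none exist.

a=0, b=0, c=1, d=1, e=1, f=1, g=0

Check with a=0, b=0, c=1, d=1, e=1, f=1, g=0:
t1 = XOR(e, b) = XOR(1, 0) = 1
t2 = AND(f, t1) = AND(1, 1) = 1
t3 = XOR(d, t2) = XOR(1, 1) = 0
t4 = OR(c, t3) = OR(1, 0) = 1
t5 = AND(a, t4) = AND(0, 1) = 0
t6 = XOR(t5, g) = XOR(0, 0) = 0
t7 = XOR(t2, t6) = XOR(1, 0) = 1
So t6 = 0 and t7 = 1.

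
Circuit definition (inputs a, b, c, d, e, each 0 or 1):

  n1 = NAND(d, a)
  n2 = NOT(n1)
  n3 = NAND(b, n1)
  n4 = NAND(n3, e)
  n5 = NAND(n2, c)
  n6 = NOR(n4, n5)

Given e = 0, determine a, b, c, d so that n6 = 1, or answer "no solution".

no solution exists

With e = 0 fixed, none of the 16 settings of a, b, c, d give n6 = 1.
For example, with a=1, b=1, c=0, d=1:
n1 = NAND(d, a) = NAND(1, 1) = 0
n2 = NOT(n1) = NOT 0 = 1
n3 = NAND(b, n1) = NAND(1, 0) = 1
n4 = NAND(n3, e) = NAND(1, 0) = 1
n5 = NAND(n2, c) = NAND(1, 0) = 1
n6 = NOR(n4, n5) = NOR(1, 1) = 0
giving n6 = 0 ≠ 1.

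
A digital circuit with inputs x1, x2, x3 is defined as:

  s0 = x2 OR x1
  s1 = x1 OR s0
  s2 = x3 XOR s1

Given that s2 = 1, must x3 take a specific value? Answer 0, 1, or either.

Both values of x3 occur among assignments with s2 = 1:
  x3=0: x1=0, x2=1, x3=0
  x3=1: x1=0, x2=0, x3=1

either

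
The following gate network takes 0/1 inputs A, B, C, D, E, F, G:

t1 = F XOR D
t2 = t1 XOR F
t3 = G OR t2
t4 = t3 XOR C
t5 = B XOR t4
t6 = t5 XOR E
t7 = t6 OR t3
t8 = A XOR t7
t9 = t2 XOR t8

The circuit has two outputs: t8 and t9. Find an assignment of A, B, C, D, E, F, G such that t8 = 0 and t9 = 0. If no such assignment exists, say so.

Check with A=1 B=1 C=1 D=0 E=1 F=0 G=1:
t1 = F XOR D = 0 XOR 0 = 0
t2 = t1 XOR F = 0 XOR 0 = 0
t3 = G OR t2 = 1 OR 0 = 1
t4 = t3 XOR C = 1 XOR 1 = 0
t5 = B XOR t4 = 1 XOR 0 = 1
t6 = t5 XOR E = 1 XOR 1 = 0
t7 = t6 OR t3 = 0 OR 1 = 1
t8 = A XOR t7 = 1 XOR 1 = 0
t9 = t2 XOR t8 = 0 XOR 0 = 0
So t8 = 0 and t9 = 0.

A=1 B=1 C=1 D=0 E=1 F=0 G=1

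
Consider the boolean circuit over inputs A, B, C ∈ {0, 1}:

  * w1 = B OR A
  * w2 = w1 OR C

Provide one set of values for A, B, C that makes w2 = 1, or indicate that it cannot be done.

A=1, B=1, C=1

Check with A=1, B=1, C=1:
w1 = B OR A = 1 OR 1 = 1
w2 = w1 OR C = 1 OR 1 = 1
So w2 = 1 as required.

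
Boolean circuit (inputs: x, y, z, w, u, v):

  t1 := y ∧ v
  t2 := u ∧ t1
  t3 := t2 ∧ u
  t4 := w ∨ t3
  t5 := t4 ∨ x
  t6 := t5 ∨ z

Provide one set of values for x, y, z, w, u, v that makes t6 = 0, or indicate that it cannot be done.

t6 = t5 ∨ z must be 0, so both t5 = 0 and z = 0.
t5 = t4 ∨ x must be 0, so both t4 = 0 and x = 0.
Check with x=0 y=0 z=0 w=0 u=1 v=0:
t1 = y ∧ v = 0 ∧ 0 = 0
t2 = u ∧ t1 = 1 ∧ 0 = 0
t3 = t2 ∧ u = 0 ∧ 1 = 0
t4 = w ∨ t3 = 0 ∨ 0 = 0
t5 = t4 ∨ x = 0 ∨ 0 = 0
t6 = t5 ∨ z = 0 ∨ 0 = 0
So t6 = 0 as required.

x=0 y=0 z=0 w=0 u=1 v=0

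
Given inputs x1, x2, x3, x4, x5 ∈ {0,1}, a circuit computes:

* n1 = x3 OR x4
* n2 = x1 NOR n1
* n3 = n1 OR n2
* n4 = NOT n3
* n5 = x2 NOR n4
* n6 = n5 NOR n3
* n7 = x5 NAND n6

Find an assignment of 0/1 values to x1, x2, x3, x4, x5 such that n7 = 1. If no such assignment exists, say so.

n7 = x5 NAND n6 must be 1, so at least one of x5, n6 is 0.
Check with x1=0, x2=0, x3=0, x4=1, x5=0:
n1 = x3 OR x4 = 0 OR 1 = 1
n2 = x1 NOR n1 = 0 NOR 1 = 0
n3 = n1 OR n2 = 1 OR 0 = 1
n4 = NOT n3 = NOT 1 = 0
n5 = x2 NOR n4 = 0 NOR 0 = 1
n6 = n5 NOR n3 = 1 NOR 1 = 0
n7 = x5 NAND n6 = 0 NAND 0 = 1
So n7 = 1 as required.

x1=0, x2=0, x3=0, x4=1, x5=0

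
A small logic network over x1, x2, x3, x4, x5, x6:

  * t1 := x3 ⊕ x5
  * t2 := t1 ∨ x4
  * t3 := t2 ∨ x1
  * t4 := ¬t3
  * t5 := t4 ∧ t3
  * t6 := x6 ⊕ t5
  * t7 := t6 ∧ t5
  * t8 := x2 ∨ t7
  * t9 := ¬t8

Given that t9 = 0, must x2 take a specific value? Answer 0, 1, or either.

t9 = ¬t8 must be 0, so t8 = 1.
Every assignment with t9 = 0 has x2 = 1; there are 32 such assignment(s).

1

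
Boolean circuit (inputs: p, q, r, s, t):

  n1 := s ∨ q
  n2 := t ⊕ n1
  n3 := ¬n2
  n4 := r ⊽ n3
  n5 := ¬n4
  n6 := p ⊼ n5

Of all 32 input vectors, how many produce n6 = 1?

n6 = p ⊼ n5 must be 1, so at least one of p, n5 is 0.
Enumerating the 32 input combinations, 20 give n6 = 1 and 12 give n6 = 0.

20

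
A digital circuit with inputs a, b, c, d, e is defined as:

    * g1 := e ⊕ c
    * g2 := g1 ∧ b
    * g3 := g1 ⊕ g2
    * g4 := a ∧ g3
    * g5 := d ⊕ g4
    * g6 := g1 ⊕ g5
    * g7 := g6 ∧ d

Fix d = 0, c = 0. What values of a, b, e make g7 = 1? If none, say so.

With d = 0, c = 0 fixed, none of the 8 settings of a, b, e give g7 = 1.
For example, with a=1, b=0, e=0:
g1 = e ⊕ c = 0 ⊕ 0 = 0
g2 = g1 ∧ b = 0 ∧ 0 = 0
g3 = g1 ⊕ g2 = 0 ⊕ 0 = 0
g4 = a ∧ g3 = 1 ∧ 0 = 0
g5 = d ⊕ g4 = 0 ⊕ 0 = 0
g6 = g1 ⊕ g5 = 0 ⊕ 0 = 0
g7 = g6 ∧ d = 0 ∧ 0 = 0
giving g7 = 0 ≠ 1.

no solution exists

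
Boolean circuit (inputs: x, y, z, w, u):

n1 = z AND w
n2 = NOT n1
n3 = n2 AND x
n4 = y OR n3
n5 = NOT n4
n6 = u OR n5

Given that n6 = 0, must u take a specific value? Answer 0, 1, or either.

n6 = u OR n5 must be 0, so both u = 0 and n5 = 0.
Every assignment with n6 = 0 has u = 0; there are 11 such assignment(s).

0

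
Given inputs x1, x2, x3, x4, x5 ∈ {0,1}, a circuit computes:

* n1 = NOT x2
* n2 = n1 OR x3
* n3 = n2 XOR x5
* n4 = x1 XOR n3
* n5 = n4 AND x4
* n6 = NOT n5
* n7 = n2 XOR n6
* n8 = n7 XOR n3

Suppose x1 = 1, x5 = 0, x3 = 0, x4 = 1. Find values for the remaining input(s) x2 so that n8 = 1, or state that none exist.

x2=0

n8 = n7 XOR n3 must be 1, so n7 and n3 differ.
Check with x1 = 1, x5 = 0, x3 = 0, x4 = 1 and x2=0:
n1 = NOT x2 = NOT 0 = 1
n2 = n1 OR x3 = 1 OR 0 = 1
n3 = n2 XOR x5 = 1 XOR 0 = 1
n4 = x1 XOR n3 = 1 XOR 1 = 0
n5 = n4 AND x4 = 0 AND 1 = 0
n6 = NOT n5 = NOT 0 = 1
n7 = n2 XOR n6 = 1 XOR 1 = 0
n8 = n7 XOR n3 = 0 XOR 1 = 1
So n8 = 1.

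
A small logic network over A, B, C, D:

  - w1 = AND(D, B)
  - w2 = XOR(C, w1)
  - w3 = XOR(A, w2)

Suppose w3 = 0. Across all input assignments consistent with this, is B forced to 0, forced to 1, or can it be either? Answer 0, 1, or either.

Both values of B occur among assignments with w3 = 0:
  B=0: A=0, B=0, C=0, D=0
  B=1: A=0, B=1, C=0, D=0

either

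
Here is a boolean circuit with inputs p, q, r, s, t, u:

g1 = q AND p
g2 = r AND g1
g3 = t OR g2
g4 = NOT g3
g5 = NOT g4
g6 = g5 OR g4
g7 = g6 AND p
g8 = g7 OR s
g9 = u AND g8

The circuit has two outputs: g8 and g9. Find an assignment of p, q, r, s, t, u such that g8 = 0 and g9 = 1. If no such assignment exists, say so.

no solution exists

Across all 64 input combinations, none give both g8 = 0 and g9 = 1.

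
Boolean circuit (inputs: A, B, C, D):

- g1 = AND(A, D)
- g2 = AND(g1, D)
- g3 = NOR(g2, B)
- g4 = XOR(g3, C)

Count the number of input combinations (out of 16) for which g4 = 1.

8

g4 = XOR(g3, C) must be 1, so g3 and C differ.
Enumerating the 16 input combinations, 8 give g4 = 1 and 8 give g4 = 0.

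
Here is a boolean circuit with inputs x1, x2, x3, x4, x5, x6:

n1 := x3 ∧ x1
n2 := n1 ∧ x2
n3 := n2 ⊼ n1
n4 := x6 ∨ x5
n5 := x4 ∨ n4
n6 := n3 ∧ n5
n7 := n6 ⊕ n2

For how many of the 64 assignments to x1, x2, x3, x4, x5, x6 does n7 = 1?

n7 = n6 ⊕ n2 must be 1, so n6 and n2 differ.
Enumerating the 64 input combinations, 57 give n7 = 1 and 7 give n7 = 0.

57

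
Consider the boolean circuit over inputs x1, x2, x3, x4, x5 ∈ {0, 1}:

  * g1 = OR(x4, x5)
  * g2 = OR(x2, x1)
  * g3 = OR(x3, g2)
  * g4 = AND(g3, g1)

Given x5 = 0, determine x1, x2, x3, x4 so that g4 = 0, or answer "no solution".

Check with x5 = 0 and x1=0, x2=0, x3=1, x4=0:
g1 = OR(x4, x5) = OR(0, 0) = 0
g2 = OR(x2, x1) = OR(0, 0) = 0
g3 = OR(x3, g2) = OR(1, 0) = 1
g4 = AND(g3, g1) = AND(1, 0) = 0
So g4 = 0.

x1=0 x2=0 x3=1 x4=0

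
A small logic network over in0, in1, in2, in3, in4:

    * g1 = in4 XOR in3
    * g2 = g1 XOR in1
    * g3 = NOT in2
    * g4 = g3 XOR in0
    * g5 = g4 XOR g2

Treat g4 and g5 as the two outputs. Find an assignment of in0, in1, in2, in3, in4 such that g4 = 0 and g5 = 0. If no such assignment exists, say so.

in0=1 in1=0 in2=0 in3=0 in4=0

Check with in0=1 in1=0 in2=0 in3=0 in4=0:
g1 = in4 XOR in3 = 0 XOR 0 = 0
g2 = g1 XOR in1 = 0 XOR 0 = 0
g3 = NOT in2 = NOT 0 = 1
g4 = g3 XOR in0 = 1 XOR 1 = 0
g5 = g4 XOR g2 = 0 XOR 0 = 0
So g4 = 0 and g5 = 0.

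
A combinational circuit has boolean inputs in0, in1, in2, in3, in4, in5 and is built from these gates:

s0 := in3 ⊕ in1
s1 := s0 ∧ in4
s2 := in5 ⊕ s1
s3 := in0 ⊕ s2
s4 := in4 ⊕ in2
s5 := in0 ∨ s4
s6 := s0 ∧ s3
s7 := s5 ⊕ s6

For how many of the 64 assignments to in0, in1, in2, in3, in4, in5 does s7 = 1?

40

s7 = s5 ⊕ s6 must be 1, so s5 and s6 differ.
Enumerating the 64 input combinations, 40 give s7 = 1 and 24 give s7 = 0.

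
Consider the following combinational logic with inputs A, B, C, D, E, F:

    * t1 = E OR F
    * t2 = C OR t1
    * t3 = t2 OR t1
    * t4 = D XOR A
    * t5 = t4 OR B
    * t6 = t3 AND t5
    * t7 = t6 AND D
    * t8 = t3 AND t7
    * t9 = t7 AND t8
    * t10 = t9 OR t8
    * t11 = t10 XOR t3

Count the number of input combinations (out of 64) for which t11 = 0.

t11 = t10 XOR t3 must be 0, so t10 and t3 are equal.
Enumerating the 64 input combinations, 29 give t11 = 0 and 35 give t11 = 1.

29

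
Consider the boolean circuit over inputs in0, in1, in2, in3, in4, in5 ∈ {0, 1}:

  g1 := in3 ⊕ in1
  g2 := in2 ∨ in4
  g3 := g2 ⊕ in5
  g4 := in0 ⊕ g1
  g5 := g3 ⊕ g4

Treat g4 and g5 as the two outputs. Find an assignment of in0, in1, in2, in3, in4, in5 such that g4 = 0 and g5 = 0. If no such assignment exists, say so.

Check with in0=0, in1=1, in2=0, in3=1, in4=0, in5=0:
g1 = in3 ⊕ in1 = 1 ⊕ 1 = 0
g2 = in2 ∨ in4 = 0 ∨ 0 = 0
g3 = g2 ⊕ in5 = 0 ⊕ 0 = 0
g4 = in0 ⊕ g1 = 0 ⊕ 0 = 0
g5 = g3 ⊕ g4 = 0 ⊕ 0 = 0
So g4 = 0 and g5 = 0.

in0=0, in1=1, in2=0, in3=1, in4=0, in5=0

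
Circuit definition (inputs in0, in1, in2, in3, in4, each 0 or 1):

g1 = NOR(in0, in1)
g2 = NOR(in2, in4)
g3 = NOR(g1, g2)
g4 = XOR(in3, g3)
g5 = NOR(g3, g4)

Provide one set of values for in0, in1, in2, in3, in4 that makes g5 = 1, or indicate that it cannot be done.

g5 = NOR(g3, g4) must be 1, so both g3 = 0 and g4 = 0.
g3 = NOR(g1, g2) must be 0, so at least one of g1, g2 is 1.
g4 = XOR(in3, g3) must be 0, so in3 and g3 are equal.
Check with in0=0, in1=0, in2=1, in3=0, in4=0:
g1 = NOR(in0, in1) = NOR(0, 0) = 1
g2 = NOR(in2, in4) = NOR(1, 0) = 0
g3 = NOR(g1, g2) = NOR(1, 0) = 0
g4 = XOR(in3, g3) = XOR(0, 0) = 0
g5 = NOR(g3, g4) = NOR(0, 0) = 1
So g5 = 1 as required.

in0=0, in1=0, in2=1, in3=0, in4=0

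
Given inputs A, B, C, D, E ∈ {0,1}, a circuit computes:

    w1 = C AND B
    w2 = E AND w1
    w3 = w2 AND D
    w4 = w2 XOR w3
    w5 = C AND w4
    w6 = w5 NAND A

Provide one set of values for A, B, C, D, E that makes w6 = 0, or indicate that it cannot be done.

w6 = w5 NAND A must be 0, so both w5 = 1 and A = 1.
w5 = C AND w4 must be 1, so both C = 1 and w4 = 1.
Check with A=1, B=1, C=1, D=0, E=1:
w1 = C AND B = 1 AND 1 = 1
w2 = E AND w1 = 1 AND 1 = 1
w3 = w2 AND D = 1 AND 0 = 0
w4 = w2 XOR w3 = 1 XOR 0 = 1
w5 = C AND w4 = 1 AND 1 = 1
w6 = w5 NAND A = 1 NAND 1 = 0
So w6 = 0 as required.

A=1, B=1, C=1, D=0, E=1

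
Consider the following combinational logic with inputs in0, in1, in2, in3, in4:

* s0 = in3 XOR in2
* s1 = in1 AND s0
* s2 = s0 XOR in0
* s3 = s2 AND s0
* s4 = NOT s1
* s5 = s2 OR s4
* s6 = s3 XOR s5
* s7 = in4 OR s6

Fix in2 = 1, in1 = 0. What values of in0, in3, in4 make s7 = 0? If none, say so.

Check with in2 = 1, in1 = 0 and in0=0, in3=0, in4=0:
s0 = in3 XOR in2 = 0 XOR 1 = 1
s1 = in1 AND s0 = 0 AND 1 = 0
s2 = s0 XOR in0 = 1 XOR 0 = 1
s3 = s2 AND s0 = 1 AND 1 = 1
s4 = NOT s1 = NOT 0 = 1
s5 = s2 OR s4 = 1 OR 1 = 1
s6 = s3 XOR s5 = 1 XOR 1 = 0
s7 = in4 OR s6 = 0 OR 0 = 0
So s7 = 0.

in0=0, in3=0, in4=0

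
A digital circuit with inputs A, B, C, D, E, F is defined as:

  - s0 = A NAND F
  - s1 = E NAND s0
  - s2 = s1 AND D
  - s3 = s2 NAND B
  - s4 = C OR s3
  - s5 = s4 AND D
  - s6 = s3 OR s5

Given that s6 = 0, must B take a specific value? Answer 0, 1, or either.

1

s6 = s3 OR s5 must be 0, so both s3 = 0 and s5 = 0.
s3 = s2 NAND B must be 0, so both s2 = 1 and B = 1.
s5 = s4 AND D must be 0, so at least one of s4, D is 0.
Every assignment with s6 = 0 has B = 1; there are 5 such assignment(s).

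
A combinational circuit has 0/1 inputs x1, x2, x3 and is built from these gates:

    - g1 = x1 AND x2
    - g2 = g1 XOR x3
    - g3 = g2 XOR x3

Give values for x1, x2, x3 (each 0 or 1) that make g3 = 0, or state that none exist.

x1=0 x2=1 x3=0

g3 = g2 XOR x3 must be 0, so g2 and x3 are equal.
Check with x1=0 x2=1 x3=0:
g1 = x1 AND x2 = 0 AND 1 = 0
g2 = g1 XOR x3 = 0 XOR 0 = 0
g3 = g2 XOR x3 = 0 XOR 0 = 0
So g3 = 0 as required.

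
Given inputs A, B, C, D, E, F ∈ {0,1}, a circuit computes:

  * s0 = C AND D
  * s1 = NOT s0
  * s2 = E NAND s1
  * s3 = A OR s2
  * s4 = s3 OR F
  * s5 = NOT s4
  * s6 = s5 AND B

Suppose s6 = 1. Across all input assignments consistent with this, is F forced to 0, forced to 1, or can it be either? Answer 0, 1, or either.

s6 = s5 AND B must be 1, so both s5 = 1 and B = 1.
Every assignment with s6 = 1 has F = 0; there are 3 such assignment(s).
  A=0, B=1, C=0, D=0, E=1, F=0
  A=0, B=1, C=0, D=1, E=1, F=0
  A=0, B=1, C=1, D=0, E=1, F=0

0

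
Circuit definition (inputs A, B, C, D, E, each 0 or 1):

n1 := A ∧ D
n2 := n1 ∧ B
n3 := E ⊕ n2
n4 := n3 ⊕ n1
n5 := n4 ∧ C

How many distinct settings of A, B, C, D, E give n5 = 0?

24

n5 = n4 ∧ C must be 0, so at least one of n4, C is 0.
Enumerating the 32 input combinations, 24 give n5 = 0 and 8 give n5 = 1.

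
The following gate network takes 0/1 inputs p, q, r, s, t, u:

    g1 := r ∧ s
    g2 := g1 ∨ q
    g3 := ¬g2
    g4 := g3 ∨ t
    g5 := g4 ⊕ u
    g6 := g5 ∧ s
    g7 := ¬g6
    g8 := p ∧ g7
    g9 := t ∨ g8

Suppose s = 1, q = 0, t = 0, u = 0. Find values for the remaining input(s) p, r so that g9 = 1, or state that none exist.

p=1, r=1

g9 = t ∨ g8 must be 1, so at least one of t, g8 is 1.
Check with s = 1, q = 0, t = 0, u = 0 and p=1, r=1:
g1 = r ∧ s = 1 ∧ 1 = 1
g2 = g1 ∨ q = 1 ∨ 0 = 1
g3 = ¬g2 = ¬1 = 0
g4 = g3 ∨ t = 0 ∨ 0 = 0
g5 = g4 ⊕ u = 0 ⊕ 0 = 0
g6 = g5 ∧ s = 0 ∧ 1 = 0
g7 = ¬g6 = ¬0 = 1
g8 = p ∧ g7 = 1 ∧ 1 = 1
g9 = t ∨ g8 = 0 ∨ 1 = 1
So g9 = 1.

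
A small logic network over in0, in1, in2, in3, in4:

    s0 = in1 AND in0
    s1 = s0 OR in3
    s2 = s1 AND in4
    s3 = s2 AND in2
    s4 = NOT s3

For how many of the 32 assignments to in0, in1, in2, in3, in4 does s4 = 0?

5

s4 = NOT s3 must be 0, so s3 = 1.
s3 = s2 AND in2 must be 1, so both s2 = 1 and in2 = 1.
Satisfying assignments:
  in0=0, in1=0, in2=1, in3=1, in4=1
  in0=0, in1=1, in2=1, in3=1, in4=1
  in0=1, in1=0, in2=1, in3=1, in4=1
  in0=1, in1=1, in2=1, in3=0, in4=1
  in0=1, in1=1, in2=1, in3=1, in4=1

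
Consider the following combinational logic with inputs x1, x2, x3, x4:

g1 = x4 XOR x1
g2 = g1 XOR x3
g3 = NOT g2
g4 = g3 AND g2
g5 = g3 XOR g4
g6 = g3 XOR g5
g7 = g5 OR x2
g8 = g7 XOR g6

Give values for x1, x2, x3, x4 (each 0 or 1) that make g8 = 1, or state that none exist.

g8 = g7 XOR g6 must be 1, so g7 and g6 differ.
Check with x1=1 x2=1 x3=0 x4=1:
g1 = x4 XOR x1 = 1 XOR 1 = 0
g2 = g1 XOR x3 = 0 XOR 0 = 0
g3 = NOT g2 = NOT 0 = 1
g4 = g3 AND g2 = 1 AND 0 = 0
g5 = g3 XOR g4 = 1 XOR 0 = 1
g6 = g3 XOR g5 = 1 XOR 1 = 0
g7 = g5 OR x2 = 1 OR 1 = 1
g8 = g7 XOR g6 = 1 XOR 0 = 1
So g8 = 1 as required.

x1=1 x2=1 x3=0 x4=1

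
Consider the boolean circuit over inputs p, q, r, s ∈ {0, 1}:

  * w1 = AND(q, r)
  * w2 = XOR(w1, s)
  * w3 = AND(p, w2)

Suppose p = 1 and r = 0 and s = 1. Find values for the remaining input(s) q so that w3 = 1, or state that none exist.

q=0

w3 = AND(p, w2) must be 1, so both p = 1 and w2 = 1.
w2 = XOR(w1, s) must be 1, so w1 and s differ.
Check with p = 1 and r = 0 and s = 1 and q=0:
w1 = AND(q, r) = AND(0, 0) = 0
w2 = XOR(w1, s) = XOR(0, 1) = 1
w3 = AND(p, w2) = AND(1, 1) = 1
So w3 = 1.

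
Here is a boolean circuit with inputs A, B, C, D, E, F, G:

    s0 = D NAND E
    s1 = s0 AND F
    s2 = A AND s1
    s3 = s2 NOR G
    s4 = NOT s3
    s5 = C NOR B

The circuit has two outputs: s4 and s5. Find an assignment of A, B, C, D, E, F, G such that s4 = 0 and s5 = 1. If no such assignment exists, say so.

A=0 B=0 C=0 D=0 E=0 F=1 G=0

Check with A=0 B=0 C=0 D=0 E=0 F=1 G=0:
s0 = D NAND E = 0 NAND 0 = 1
s1 = s0 AND F = 1 AND 1 = 1
s2 = A AND s1 = 0 AND 1 = 0
s3 = s2 NOR G = 0 NOR 0 = 1
s4 = NOT s3 = NOT 1 = 0
s5 = C NOR B = 0 NOR 0 = 1
So s4 = 0 and s5 = 1.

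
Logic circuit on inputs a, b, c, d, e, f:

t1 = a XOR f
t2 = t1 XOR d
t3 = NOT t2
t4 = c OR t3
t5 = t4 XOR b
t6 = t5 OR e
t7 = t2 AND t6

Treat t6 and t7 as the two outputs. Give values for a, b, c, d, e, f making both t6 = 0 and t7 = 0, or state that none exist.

Check with a=0 b=0 c=0 d=0 e=0 f=1:
t1 = a XOR f = 0 XOR 1 = 1
t2 = t1 XOR d = 1 XOR 0 = 1
t3 = NOT t2 = NOT 1 = 0
t4 = c OR t3 = 0 OR 0 = 0
t5 = t4 XOR b = 0 XOR 0 = 0
t6 = t5 OR e = 0 OR 0 = 0
t7 = t2 AND t6 = 1 AND 0 = 0
So t6 = 0 and t7 = 0.

a=0 b=0 c=0 d=0 e=0 f=1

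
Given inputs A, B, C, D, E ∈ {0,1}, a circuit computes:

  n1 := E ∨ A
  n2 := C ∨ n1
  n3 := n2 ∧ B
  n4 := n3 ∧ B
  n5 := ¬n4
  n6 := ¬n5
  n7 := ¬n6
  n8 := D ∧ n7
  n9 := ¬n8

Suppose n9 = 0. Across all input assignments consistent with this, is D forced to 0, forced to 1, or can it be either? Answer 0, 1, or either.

1

n9 = ¬n8 must be 0, so n8 = 1.
n8 = D ∧ n7 must be 1, so both D = 1 and n7 = 1.
n7 = ¬n6 must be 1, so n6 = 0.
Every assignment with n9 = 0 has D = 1; there are 9 such assignment(s).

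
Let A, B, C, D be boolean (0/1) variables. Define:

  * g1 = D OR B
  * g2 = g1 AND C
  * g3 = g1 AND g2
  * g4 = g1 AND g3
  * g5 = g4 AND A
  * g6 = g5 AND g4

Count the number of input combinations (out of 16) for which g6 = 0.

13

g6 = g5 AND g4 must be 0, so at least one of g5, g4 is 0.
Enumerating the 16 input combinations, 13 give g6 = 0 and 3 give g6 = 1.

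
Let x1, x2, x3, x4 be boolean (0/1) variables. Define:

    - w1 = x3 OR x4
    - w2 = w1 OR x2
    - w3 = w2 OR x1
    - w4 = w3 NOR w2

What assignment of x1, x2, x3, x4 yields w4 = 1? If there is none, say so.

w4 = w3 NOR w2 must be 1, so both w3 = 0 and w2 = 0.
w3 = w2 OR x1 must be 0, so both w2 = 0 and x1 = 0.
w2 = w1 OR x2 must be 0, so both w1 = 0 and x2 = 0.
Check with x1=0, x2=0, x3=0, x4=0:
w1 = x3 OR x4 = 0 OR 0 = 0
w2 = w1 OR x2 = 0 OR 0 = 0
w3 = w2 OR x1 = 0 OR 0 = 0
w4 = w3 NOR w2 = 0 NOR 0 = 1
So w4 = 1 as required.

x1=0, x2=0, x3=0, x4=0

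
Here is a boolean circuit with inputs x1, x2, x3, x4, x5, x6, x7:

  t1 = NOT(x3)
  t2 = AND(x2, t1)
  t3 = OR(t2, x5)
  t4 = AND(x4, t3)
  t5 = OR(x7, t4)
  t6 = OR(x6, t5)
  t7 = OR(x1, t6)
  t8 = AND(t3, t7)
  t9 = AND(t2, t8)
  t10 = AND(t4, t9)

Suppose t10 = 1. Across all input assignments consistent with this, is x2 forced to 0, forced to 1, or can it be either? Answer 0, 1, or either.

1

t10 = AND(t4, t9) must be 1, so both t4 = 1 and t9 = 1.
t4 = AND(x4, t3) must be 1, so both x4 = 1 and t3 = 1.
Every assignment with t10 = 1 has x2 = 1; there are 16 such assignment(s).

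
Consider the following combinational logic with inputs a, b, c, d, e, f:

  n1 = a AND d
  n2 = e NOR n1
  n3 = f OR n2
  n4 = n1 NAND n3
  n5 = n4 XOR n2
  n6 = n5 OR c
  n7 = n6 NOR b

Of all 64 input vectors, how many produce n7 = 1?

n7 = n6 NOR b must be 1, so both n6 = 0 and b = 0.
n6 = n5 OR c must be 0, so both n5 = 0 and c = 0.
Enumerating the 64 input combinations, 8 give n7 = 1 and 56 give n7 = 0.

8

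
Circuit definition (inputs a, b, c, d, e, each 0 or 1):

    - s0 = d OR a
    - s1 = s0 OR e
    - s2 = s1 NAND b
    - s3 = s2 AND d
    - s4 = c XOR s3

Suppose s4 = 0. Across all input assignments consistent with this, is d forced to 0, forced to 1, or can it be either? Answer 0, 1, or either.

either

Both values of d occur among assignments with s4 = 0:
  d=0: a=0, b=0, c=0, d=0, e=0
  d=1: a=0, b=0, c=1, d=1, e=0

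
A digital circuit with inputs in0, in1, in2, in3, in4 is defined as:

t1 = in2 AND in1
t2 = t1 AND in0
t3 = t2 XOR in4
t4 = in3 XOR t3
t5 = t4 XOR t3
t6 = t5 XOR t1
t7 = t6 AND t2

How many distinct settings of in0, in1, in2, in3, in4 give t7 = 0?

t7 = t6 AND t2 must be 0, so at least one of t6, t2 is 0.
Enumerating the 32 input combinations, 30 give t7 = 0 and 2 give t7 = 1.

30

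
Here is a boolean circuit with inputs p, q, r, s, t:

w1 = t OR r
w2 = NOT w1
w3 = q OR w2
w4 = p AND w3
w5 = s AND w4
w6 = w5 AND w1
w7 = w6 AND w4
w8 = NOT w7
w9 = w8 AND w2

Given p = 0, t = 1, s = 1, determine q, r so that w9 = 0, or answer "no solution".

q=0, r=1

w9 = w8 AND w2 must be 0, so at least one of w8, w2 is 0.
Check with p = 0, t = 1, s = 1 and q=0, r=1:
w1 = t OR r = 1 OR 1 = 1
w2 = NOT w1 = NOT 1 = 0
w3 = q OR w2 = 0 OR 0 = 0
w4 = p AND w3 = 0 AND 0 = 0
w5 = s AND w4 = 1 AND 0 = 0
w6 = w5 AND w1 = 0 AND 1 = 0
w7 = w6 AND w4 = 0 AND 0 = 0
w8 = NOT w7 = NOT 0 = 1
w9 = w8 AND w2 = 1 AND 0 = 0
So w9 = 0.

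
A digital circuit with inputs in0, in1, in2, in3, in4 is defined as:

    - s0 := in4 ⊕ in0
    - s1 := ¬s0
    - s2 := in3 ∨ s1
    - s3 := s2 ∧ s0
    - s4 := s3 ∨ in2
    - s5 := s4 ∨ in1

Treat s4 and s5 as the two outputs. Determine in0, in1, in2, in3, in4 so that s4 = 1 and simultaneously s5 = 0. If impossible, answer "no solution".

no solution exists

Across all 32 input combinations, none give both s4 = 1 and s5 = 0.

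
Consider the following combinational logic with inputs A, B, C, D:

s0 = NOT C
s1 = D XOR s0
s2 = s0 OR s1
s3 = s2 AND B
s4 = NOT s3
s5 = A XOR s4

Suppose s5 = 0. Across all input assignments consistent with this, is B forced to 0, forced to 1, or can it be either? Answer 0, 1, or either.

Both values of B occur among assignments with s5 = 0:
  B=0: A=1, B=0, C=0, D=0
  B=1: A=0, B=1, C=0, D=0

either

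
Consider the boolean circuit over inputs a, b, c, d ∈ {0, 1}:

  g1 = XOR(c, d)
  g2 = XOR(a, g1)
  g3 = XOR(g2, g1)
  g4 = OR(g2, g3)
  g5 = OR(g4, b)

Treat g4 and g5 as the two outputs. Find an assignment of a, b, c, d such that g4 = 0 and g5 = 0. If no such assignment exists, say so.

Check with a=0, b=0, c=1, d=1:
g1 = XOR(c, d) = XOR(1, 1) = 0
g2 = XOR(a, g1) = XOR(0, 0) = 0
g3 = XOR(g2, g1) = XOR(0, 0) = 0
g4 = OR(g2, g3) = OR(0, 0) = 0
g5 = OR(g4, b) = OR(0, 0) = 0
So g4 = 0 and g5 = 0.

a=0, b=0, c=1, d=1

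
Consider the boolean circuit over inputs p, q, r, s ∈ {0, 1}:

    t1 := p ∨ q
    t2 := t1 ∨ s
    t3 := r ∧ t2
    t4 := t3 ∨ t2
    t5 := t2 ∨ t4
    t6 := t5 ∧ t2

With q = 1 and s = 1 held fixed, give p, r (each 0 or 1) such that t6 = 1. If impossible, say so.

p=0 r=0

Check with q = 1 and s = 1 and p=0, r=0:
t1 = p ∨ q = 0 ∨ 1 = 1
t2 = t1 ∨ s = 1 ∨ 1 = 1
t3 = r ∧ t2 = 0 ∧ 1 = 0
t4 = t3 ∨ t2 = 0 ∨ 1 = 1
t5 = t2 ∨ t4 = 1 ∨ 1 = 1
t6 = t5 ∧ t2 = 1 ∧ 1 = 1
So t6 = 1.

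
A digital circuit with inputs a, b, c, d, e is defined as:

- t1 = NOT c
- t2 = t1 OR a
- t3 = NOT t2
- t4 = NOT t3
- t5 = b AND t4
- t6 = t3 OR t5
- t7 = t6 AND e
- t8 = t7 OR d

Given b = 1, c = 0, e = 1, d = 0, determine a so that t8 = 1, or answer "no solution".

a=0

t8 = t7 OR d must be 1, so at least one of t7, d is 1.
Check with b = 1, c = 0, e = 1, d = 0 and a=0:
t1 = NOT c = NOT 0 = 1
t2 = t1 OR a = 1 OR 0 = 1
t3 = NOT t2 = NOT 1 = 0
t4 = NOT t3 = NOT 0 = 1
t5 = b AND t4 = 1 AND 1 = 1
t6 = t3 OR t5 = 0 OR 1 = 1
t7 = t6 AND e = 1 AND 1 = 1
t8 = t7 OR d = 1 OR 0 = 1
So t8 = 1.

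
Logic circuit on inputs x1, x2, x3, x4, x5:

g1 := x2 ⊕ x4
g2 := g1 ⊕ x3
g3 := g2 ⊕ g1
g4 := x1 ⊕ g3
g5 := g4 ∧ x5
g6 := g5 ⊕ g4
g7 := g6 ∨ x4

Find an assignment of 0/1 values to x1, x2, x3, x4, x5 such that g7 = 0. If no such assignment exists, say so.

g7 = g6 ∨ x4 must be 0, so both g6 = 0 and x4 = 0.
g6 = g5 ⊕ g4 must be 0, so g5 and g4 are equal.
Check with x1=0, x2=0, x3=0, x4=0, x5=1:
g1 = x2 ⊕ x4 = 0 ⊕ 0 = 0
g2 = g1 ⊕ x3 = 0 ⊕ 0 = 0
g3 = g2 ⊕ g1 = 0 ⊕ 0 = 0
g4 = x1 ⊕ g3 = 0 ⊕ 0 = 0
g5 = g4 ∧ x5 = 0 ∧ 1 = 0
g6 = g5 ⊕ g4 = 0 ⊕ 0 = 0
g7 = g6 ∨ x4 = 0 ∨ 0 = 0
So g7 = 0 as required.

x1=0, x2=0, x3=0, x4=0, x5=1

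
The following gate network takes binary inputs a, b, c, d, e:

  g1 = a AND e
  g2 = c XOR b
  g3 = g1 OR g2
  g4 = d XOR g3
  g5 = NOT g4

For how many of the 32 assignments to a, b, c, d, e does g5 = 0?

16

g5 = NOT g4 must be 0, so g4 = 1.
Enumerating the 32 input combinations, 16 give g5 = 0 and 16 give g5 = 1.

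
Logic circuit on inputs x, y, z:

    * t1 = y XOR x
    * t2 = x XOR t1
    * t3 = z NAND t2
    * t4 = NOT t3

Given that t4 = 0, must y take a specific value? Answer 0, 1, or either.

either

Both values of y occur among assignments with t4 = 0:
  y=0: x=0, y=0, z=0
  y=1: x=0, y=1, z=0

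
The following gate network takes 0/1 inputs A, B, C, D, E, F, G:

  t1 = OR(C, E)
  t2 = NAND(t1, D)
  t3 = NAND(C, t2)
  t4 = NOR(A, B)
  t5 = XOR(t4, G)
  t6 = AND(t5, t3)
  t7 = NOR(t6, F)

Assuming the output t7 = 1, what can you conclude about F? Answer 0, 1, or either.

0

t7 = NOR(t6, F) must be 1, so both t6 = 0 and F = 0.
t6 = AND(t5, t3) must be 0, so at least one of t5, t3 is 0.
Every assignment with t7 = 1 has F = 0; there are 40 such assignment(s).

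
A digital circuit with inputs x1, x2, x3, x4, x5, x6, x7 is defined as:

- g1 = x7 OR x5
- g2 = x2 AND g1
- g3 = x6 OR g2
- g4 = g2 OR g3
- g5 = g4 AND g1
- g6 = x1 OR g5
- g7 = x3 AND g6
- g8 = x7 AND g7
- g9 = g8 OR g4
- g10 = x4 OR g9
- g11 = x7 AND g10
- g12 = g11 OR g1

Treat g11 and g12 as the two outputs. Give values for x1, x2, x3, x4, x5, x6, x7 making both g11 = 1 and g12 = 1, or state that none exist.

Check with x1=0, x2=1, x3=1, x4=1, x5=1, x6=1, x7=1:
g1 = x7 OR x5 = 1 OR 1 = 1
g2 = x2 AND g1 = 1 AND 1 = 1
g3 = x6 OR g2 = 1 OR 1 = 1
g4 = g2 OR g3 = 1 OR 1 = 1
g5 = g4 AND g1 = 1 AND 1 = 1
g6 = x1 OR g5 = 0 OR 1 = 1
g7 = x3 AND g6 = 1 AND 1 = 1
g8 = x7 AND g7 = 1 AND 1 = 1
g9 = g8 OR g4 = 1 OR 1 = 1
g10 = x4 OR g9 = 1 OR 1 = 1
g11 = x7 AND g10 = 1 AND 1 = 1
g12 = g11 OR g1 = 1 OR 1 = 1
So g11 = 1 and g12 = 1.

x1=0, x2=1, x3=1, x4=1, x5=1, x6=1, x7=1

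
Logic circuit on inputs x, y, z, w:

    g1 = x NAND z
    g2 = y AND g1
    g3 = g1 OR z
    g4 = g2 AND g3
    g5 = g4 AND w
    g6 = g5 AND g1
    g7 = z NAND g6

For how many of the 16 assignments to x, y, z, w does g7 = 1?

15

g7 = z NAND g6 must be 1, so at least one of z, g6 is 0.
Enumerating the 16 input combinations, 15 give g7 = 1 and 1 give g7 = 0.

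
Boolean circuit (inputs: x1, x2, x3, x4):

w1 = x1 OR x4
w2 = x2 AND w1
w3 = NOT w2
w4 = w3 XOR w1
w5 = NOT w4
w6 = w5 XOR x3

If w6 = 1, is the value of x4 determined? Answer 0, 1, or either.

either

Both values of x4 occur among assignments with w6 = 1:
  x4=0: x1=0, x2=0, x3=1, x4=0
  x4=1: x1=0, x2=0, x3=0, x4=1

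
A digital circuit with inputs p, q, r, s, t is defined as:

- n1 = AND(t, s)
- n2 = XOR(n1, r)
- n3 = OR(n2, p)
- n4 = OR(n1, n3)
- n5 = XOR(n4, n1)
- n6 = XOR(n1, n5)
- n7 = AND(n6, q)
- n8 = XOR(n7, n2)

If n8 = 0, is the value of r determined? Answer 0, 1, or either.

either

Both values of r occur among assignments with n8 = 0:
  r=0: p=0, q=0, r=0, s=0, t=0
  r=1: p=0, q=0, r=1, s=1, t=1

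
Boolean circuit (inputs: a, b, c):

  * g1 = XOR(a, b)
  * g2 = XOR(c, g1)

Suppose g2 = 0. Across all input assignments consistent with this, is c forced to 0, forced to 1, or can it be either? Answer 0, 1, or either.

Both values of c occur among assignments with g2 = 0:
  c=0: a=0, b=0, c=0
  c=1: a=0, b=1, c=1

either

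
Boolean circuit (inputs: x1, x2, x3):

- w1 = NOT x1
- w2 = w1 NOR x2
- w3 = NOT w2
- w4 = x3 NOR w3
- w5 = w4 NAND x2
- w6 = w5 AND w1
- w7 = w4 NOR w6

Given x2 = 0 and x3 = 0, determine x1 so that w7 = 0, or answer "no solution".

x1=1

Check with x2 = 0 and x3 = 0 and x1=1:
w1 = NOT x1 = NOT 1 = 0
w2 = w1 NOR x2 = 0 NOR 0 = 1
w3 = NOT w2 = NOT 1 = 0
w4 = x3 NOR w3 = 0 NOR 0 = 1
w5 = w4 NAND x2 = 1 NAND 0 = 1
w6 = w5 AND w1 = 1 AND 0 = 0
w7 = w4 NOR w6 = 1 NOR 0 = 0
So w7 = 0.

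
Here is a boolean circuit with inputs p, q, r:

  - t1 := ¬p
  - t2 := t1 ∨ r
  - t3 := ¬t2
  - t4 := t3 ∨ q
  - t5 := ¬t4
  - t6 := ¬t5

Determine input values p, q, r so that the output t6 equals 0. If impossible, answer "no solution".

t6 = ¬t5 must be 0, so t5 = 1.
t5 = ¬t4 must be 1, so t4 = 0.
Check with p=0, q=0, r=1:
t1 = ¬p = ¬0 = 1
t2 = t1 ∨ r = 1 ∨ 1 = 1
t3 = ¬t2 = ¬1 = 0
t4 = t3 ∨ q = 0 ∨ 0 = 0
t5 = ¬t4 = ¬0 = 1
t6 = ¬t5 = ¬1 = 0
So t6 = 0 as required.

p=0, q=0, r=1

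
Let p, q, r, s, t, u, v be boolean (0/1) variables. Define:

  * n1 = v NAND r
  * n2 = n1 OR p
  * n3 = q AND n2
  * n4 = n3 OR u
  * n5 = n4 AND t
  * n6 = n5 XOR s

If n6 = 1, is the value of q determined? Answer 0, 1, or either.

Both values of q occur among assignments with n6 = 1:
  q=0: p=0, q=0, r=0, s=0, t=1, u=1, v=0
  q=1: p=0, q=1, r=0, s=0, t=1, u=0, v=0

either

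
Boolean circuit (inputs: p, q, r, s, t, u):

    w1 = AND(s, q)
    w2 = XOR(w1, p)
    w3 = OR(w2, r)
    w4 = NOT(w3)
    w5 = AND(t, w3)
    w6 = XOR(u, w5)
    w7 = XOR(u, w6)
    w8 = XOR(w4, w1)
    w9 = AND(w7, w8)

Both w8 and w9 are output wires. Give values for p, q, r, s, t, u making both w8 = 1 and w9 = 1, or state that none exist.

Check with p=0 q=1 r=1 s=1 t=1 u=0:
w1 = AND(s, q) = AND(1, 1) = 1
w2 = XOR(w1, p) = XOR(1, 0) = 1
w3 = OR(w2, r) = OR(1, 1) = 1
w4 = NOT(w3) = NOT 1 = 0
w5 = AND(t, w3) = AND(1, 1) = 1
w6 = XOR(u, w5) = XOR(0, 1) = 1
w7 = XOR(u, w6) = XOR(0, 1) = 1
w8 = XOR(w4, w1) = XOR(0, 1) = 1
w9 = AND(w7, w8) = AND(1, 1) = 1
So w8 = 1 and w9 = 1.

p=0 q=1 r=1 s=1 t=1 u=0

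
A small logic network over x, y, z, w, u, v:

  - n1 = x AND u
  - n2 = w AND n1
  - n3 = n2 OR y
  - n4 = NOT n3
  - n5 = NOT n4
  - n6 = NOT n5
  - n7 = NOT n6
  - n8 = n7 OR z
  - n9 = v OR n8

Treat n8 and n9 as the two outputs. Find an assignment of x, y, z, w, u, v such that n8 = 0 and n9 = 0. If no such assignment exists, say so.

x=1 y=0 z=0 w=0 u=1 v=0

Check with x=1 y=0 z=0 w=0 u=1 v=0:
n1 = x AND u = 1 AND 1 = 1
n2 = w AND n1 = 0 AND 1 = 0
n3 = n2 OR y = 0 OR 0 = 0
n4 = NOT n3 = NOT 0 = 1
n5 = NOT n4 = NOT 1 = 0
n6 = NOT n5 = NOT 0 = 1
n7 = NOT n6 = NOT 1 = 0
n8 = n7 OR z = 0 OR 0 = 0
n9 = v OR n8 = 0 OR 0 = 0
So n8 = 0 and n9 = 0.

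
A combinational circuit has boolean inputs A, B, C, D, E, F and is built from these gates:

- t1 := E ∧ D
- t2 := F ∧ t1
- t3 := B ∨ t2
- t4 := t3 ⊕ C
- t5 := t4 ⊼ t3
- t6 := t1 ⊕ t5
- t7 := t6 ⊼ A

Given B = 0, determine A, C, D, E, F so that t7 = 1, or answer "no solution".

t7 = t6 ⊼ A must be 1, so at least one of t6, A is 0.
Check with B = 0 and A=0, C=1, D=0, E=1, F=1:
t1 = E ∧ D = 1 ∧ 0 = 0
t2 = F ∧ t1 = 1 ∧ 0 = 0
t3 = B ∨ t2 = 0 ∨ 0 = 0
t4 = t3 ⊕ C = 0 ⊕ 1 = 1
t5 = t4 ⊼ t3 = 1 ⊼ 0 = 1
t6 = t1 ⊕ t5 = 0 ⊕ 1 = 1
t7 = t6 ⊼ A = 1 ⊼ 0 = 1
So t7 = 1.

A=0, C=1, D=0, E=1, F=1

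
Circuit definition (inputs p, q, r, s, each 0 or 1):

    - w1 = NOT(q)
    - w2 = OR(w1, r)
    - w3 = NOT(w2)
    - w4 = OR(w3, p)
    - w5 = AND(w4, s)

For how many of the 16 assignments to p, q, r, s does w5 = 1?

w5 = AND(w4, s) must be 1, so both w4 = 1 and s = 1.
w4 = OR(w3, p) must be 1, so at least one of w3, p is 1.
Satisfying assignments:
  p=0, q=1, r=0, s=1
  p=1, q=0, r=0, s=1
  p=1, q=0, r=1, s=1
  p=1, q=1, r=0, s=1
  p=1, q=1, r=1, s=1

5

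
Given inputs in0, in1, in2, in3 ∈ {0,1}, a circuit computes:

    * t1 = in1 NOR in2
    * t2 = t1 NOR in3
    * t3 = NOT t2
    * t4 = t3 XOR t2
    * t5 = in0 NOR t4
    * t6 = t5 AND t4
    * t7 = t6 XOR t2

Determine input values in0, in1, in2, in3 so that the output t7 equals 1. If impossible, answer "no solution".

in0=1, in1=1, in2=0, in3=0

Check with in0=1, in1=1, in2=0, in3=0:
t1 = in1 NOR in2 = 1 NOR 0 = 0
t2 = t1 NOR in3 = 0 NOR 0 = 1
t3 = NOT t2 = NOT 1 = 0
t4 = t3 XOR t2 = 0 XOR 1 = 1
t5 = in0 NOR t4 = 1 NOR 1 = 0
t6 = t5 AND t4 = 0 AND 1 = 0
t7 = t6 XOR t2 = 0 XOR 1 = 1
So t7 = 1 as required.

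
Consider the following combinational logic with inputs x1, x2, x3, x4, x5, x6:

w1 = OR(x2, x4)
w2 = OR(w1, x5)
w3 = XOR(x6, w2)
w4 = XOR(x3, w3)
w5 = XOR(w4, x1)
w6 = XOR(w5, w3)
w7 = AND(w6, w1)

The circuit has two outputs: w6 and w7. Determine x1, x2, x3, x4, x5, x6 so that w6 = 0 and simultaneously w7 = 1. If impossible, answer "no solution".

no solution exists

Across all 64 input combinations, none give both w6 = 0 and w7 = 1.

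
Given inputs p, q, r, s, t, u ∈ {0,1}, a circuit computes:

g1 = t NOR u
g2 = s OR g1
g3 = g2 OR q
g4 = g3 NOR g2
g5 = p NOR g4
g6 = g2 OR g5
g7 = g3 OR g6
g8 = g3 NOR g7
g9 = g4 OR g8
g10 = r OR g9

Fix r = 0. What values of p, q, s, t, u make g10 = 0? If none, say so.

p=0 q=0 s=1 t=1 u=1

g10 = r OR g9 must be 0, so both r = 0 and g9 = 0.
g9 = g4 OR g8 must be 0, so both g4 = 0 and g8 = 0.
Check with r = 0 and p=0, q=0, s=1, t=1, u=1:
g1 = t NOR u = 1 NOR 1 = 0
g2 = s OR g1 = 1 OR 0 = 1
g3 = g2 OR q = 1 OR 0 = 1
g4 = g3 NOR g2 = 1 NOR 1 = 0
g5 = p NOR g4 = 0 NOR 0 = 1
g6 = g2 OR g5 = 1 OR 1 = 1
g7 = g3 OR g6 = 1 OR 1 = 1
g8 = g3 NOR g7 = 1 NOR 1 = 0
g9 = g4 OR g8 = 0 OR 0 = 0
g10 = r OR g9 = 0 OR 0 = 0
So g10 = 0.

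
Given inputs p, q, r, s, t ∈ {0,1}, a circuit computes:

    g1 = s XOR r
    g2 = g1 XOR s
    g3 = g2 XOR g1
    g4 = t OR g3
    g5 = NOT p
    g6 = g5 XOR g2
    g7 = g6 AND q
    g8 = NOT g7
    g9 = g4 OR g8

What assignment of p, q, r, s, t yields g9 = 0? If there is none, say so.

g9 = g4 OR g8 must be 0, so both g4 = 0 and g8 = 0.
g4 = t OR g3 must be 0, so both t = 0 and g3 = 0.
g8 = NOT g7 must be 0, so g7 = 1.
Check with p=0, q=1, r=0, s=0, t=0:
g1 = s XOR r = 0 XOR 0 = 0
g2 = g1 XOR s = 0 XOR 0 = 0
g3 = g2 XOR g1 = 0 XOR 0 = 0
g4 = t OR g3 = 0 OR 0 = 0
g5 = NOT p = NOT 0 = 1
g6 = g5 XOR g2 = 1 XOR 0 = 1
g7 = g6 AND q = 1 AND 1 = 1
g8 = NOT g7 = NOT 1 = 0
g9 = g4 OR g8 = 0 OR 0 = 0
So g9 = 0 as required.

p=0, q=1, r=0, s=0, t=0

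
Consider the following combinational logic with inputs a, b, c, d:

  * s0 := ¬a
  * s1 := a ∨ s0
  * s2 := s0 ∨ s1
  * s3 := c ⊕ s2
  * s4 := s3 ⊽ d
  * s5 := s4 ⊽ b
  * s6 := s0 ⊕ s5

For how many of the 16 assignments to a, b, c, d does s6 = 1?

s6 = s0 ⊕ s5 must be 1, so s0 and s5 differ.
Enumerating the 16 input combinations, 8 give s6 = 1 and 8 give s6 = 0.

8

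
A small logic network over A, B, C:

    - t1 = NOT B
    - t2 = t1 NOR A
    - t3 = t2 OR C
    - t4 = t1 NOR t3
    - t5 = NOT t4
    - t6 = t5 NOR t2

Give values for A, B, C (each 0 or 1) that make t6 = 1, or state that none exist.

A=1, B=1, C=0

Check with A=1, B=1, C=0:
t1 = NOT B = NOT 1 = 0
t2 = t1 NOR A = 0 NOR 1 = 0
t3 = t2 OR C = 0 OR 0 = 0
t4 = t1 NOR t3 = 0 NOR 0 = 1
t5 = NOT t4 = NOT 1 = 0
t6 = t5 NOR t2 = 0 NOR 0 = 1
So t6 = 1 as required.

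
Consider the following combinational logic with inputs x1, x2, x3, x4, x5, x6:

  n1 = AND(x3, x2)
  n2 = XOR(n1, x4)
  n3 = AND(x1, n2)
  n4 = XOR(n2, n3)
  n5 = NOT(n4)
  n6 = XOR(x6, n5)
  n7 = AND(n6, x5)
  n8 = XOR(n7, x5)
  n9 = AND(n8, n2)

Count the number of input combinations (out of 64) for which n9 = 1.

n9 = AND(n8, n2) must be 1, so both n8 = 1 and n2 = 1.
Enumerating the 64 input combinations, 8 give n9 = 1 and 56 give n9 = 0.

8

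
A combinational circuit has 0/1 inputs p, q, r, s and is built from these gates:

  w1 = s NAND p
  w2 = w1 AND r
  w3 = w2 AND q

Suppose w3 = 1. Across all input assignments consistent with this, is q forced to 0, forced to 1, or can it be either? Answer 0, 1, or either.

1

w3 = w2 AND q must be 1, so both w2 = 1 and q = 1.
Every assignment with w3 = 1 has q = 1; there are 3 such assignment(s).
  p=0, q=1, r=1, s=0
  p=0, q=1, r=1, s=1
  p=1, q=1, r=1, s=0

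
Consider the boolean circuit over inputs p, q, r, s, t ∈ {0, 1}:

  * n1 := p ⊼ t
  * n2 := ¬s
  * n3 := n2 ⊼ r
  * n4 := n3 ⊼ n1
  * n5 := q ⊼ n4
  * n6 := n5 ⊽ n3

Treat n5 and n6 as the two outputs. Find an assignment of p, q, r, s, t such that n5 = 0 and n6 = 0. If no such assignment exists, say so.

p=1 q=1 r=1 s=1 t=1

Check with p=1 q=1 r=1 s=1 t=1:
n1 = p ⊼ t = 1 ⊼ 1 = 0
n2 = ¬s = ¬1 = 0
n3 = n2 ⊼ r = 0 ⊼ 1 = 1
n4 = n3 ⊼ n1 = 1 ⊼ 0 = 1
n5 = q ⊼ n4 = 1 ⊼ 1 = 0
n6 = n5 ⊽ n3 = 0 ⊽ 1 = 0
So n5 = 0 and n6 = 0.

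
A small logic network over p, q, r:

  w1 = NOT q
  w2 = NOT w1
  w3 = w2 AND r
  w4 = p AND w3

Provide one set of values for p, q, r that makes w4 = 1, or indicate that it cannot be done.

p=1 q=1 r=1

w4 = p AND w3 must be 1, so both p = 1 and w3 = 1.
Check with p=1 q=1 r=1:
w1 = NOT q = NOT 1 = 0
w2 = NOT w1 = NOT 0 = 1
w3 = w2 AND r = 1 AND 1 = 1
w4 = p AND w3 = 1 AND 1 = 1
So w4 = 1 as required.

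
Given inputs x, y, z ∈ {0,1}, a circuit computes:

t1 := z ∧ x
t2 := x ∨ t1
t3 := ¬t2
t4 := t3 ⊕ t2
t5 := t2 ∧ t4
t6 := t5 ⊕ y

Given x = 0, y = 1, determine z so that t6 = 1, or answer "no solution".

t6 = t5 ⊕ y must be 1, so t5 and y differ.
Check with x = 0, y = 1 and z=0:
t1 = z ∧ x = 0 ∧ 0 = 0
t2 = x ∨ t1 = 0 ∨ 0 = 0
t3 = ¬t2 = ¬0 = 1
t4 = t3 ⊕ t2 = 1 ⊕ 0 = 1
t5 = t2 ∧ t4 = 0 ∧ 1 = 0
t6 = t5 ⊕ y = 0 ⊕ 1 = 1
So t6 = 1.

z=0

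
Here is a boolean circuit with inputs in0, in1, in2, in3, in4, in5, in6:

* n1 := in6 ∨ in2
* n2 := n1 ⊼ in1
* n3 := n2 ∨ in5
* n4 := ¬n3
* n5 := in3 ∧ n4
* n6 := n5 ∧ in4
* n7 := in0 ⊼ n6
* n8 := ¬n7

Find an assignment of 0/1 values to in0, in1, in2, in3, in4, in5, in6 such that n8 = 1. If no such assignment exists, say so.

in0=1 in1=1 in2=1 in3=1 in4=1 in5=0 in6=1

n8 = ¬n7 must be 1, so n7 = 0.
n7 = in0 ⊼ n6 must be 0, so both in0 = 1 and n6 = 1.
Check with in0=1 in1=1 in2=1 in3=1 in4=1 in5=0 in6=1:
n1 = in6 ∨ in2 = 1 ∨ 1 = 1
n2 = n1 ⊼ in1 = 1 ⊼ 1 = 0
n3 = n2 ∨ in5 = 0 ∨ 0 = 0
n4 = ¬n3 = ¬0 = 1
n5 = in3 ∧ n4 = 1 ∧ 1 = 1
n6 = n5 ∧ in4 = 1 ∧ 1 = 1
n7 = in0 ⊼ n6 = 1 ⊼ 1 = 0
n8 = ¬n7 = ¬0 = 1
So n8 = 1 as required.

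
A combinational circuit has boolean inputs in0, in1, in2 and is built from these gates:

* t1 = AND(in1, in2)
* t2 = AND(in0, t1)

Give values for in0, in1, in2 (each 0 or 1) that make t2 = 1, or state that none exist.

in0=1 in1=1 in2=1

t2 = AND(in0, t1) must be 1, so both in0 = 1 and t1 = 1.
Check with in0=1 in1=1 in2=1:
t1 = AND(in1, in2) = AND(1, 1) = 1
t2 = AND(in0, t1) = AND(1, 1) = 1
So t2 = 1 as required.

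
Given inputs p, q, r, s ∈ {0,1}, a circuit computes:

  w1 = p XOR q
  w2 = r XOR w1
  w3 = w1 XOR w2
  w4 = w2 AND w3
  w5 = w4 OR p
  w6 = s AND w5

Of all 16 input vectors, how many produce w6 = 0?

w6 = s AND w5 must be 0, so at least one of s, w5 is 0.
Enumerating the 16 input combinations, 11 give w6 = 0 and 5 give w6 = 1.

11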